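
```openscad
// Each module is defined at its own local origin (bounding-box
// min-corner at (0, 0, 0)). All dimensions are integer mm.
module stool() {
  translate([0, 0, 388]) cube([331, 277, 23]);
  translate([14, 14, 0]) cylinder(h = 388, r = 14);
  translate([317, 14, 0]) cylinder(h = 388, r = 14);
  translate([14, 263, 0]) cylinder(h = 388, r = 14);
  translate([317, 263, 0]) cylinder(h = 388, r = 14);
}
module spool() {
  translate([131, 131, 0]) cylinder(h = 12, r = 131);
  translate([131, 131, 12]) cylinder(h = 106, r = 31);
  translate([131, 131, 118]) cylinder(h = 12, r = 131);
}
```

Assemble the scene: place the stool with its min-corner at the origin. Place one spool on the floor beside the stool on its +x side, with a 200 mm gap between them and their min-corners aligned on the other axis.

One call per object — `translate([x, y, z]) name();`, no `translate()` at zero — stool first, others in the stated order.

stool();
translate([531, 0, 0]) spool();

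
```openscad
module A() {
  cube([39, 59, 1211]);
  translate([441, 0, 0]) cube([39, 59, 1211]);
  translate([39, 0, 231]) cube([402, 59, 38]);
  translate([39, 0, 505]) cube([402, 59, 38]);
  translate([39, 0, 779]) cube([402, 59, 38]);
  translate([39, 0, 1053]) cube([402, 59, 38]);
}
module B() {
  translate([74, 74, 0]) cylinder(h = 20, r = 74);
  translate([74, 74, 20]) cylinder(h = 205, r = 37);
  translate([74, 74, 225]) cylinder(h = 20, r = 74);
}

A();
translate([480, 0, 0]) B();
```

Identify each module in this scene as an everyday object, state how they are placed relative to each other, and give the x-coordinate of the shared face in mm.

The ladder's +x face and the spool's −x face are both at x = 480 mm.

A is a ladder. B is a spool. The spool is against the ladder's +x side, with their −y faces flush. The x-coordinate of the shared face is 480 mm.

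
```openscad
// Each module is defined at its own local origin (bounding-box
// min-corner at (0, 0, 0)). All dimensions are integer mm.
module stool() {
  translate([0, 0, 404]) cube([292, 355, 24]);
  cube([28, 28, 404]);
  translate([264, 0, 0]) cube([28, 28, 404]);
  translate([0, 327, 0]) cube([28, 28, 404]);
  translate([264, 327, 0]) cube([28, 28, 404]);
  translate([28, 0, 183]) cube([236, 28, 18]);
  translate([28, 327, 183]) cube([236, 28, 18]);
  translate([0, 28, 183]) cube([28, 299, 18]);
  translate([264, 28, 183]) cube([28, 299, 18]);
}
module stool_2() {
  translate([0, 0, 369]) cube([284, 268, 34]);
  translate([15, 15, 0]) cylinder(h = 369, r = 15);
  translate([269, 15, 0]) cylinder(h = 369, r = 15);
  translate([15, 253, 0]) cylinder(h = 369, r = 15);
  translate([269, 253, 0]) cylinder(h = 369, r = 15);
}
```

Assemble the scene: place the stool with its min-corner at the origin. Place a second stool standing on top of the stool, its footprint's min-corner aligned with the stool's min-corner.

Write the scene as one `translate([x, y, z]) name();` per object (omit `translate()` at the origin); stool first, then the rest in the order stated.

stool();
translate([0, 0, 428]) stool_2();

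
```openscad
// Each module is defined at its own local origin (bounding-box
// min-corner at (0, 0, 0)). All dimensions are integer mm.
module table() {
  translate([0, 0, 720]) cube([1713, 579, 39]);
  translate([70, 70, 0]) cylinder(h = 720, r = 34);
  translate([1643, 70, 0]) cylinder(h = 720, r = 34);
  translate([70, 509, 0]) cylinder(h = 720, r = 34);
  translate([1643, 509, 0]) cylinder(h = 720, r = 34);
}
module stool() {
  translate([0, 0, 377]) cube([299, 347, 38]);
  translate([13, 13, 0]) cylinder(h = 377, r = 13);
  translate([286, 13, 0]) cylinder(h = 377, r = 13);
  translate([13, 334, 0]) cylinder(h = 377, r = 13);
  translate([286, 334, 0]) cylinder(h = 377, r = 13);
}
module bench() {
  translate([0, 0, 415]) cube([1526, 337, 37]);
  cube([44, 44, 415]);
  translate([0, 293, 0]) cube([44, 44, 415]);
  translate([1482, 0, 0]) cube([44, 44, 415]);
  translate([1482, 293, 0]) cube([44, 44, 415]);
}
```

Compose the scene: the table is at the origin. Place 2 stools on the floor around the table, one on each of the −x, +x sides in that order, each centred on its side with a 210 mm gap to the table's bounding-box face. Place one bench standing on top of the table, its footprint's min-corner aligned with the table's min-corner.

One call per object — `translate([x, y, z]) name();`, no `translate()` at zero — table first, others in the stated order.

table();
translate([-509, 116, 0]) stool();
translate([1923, 116, 0]) stool();
translate([0, 0, 759]) bench();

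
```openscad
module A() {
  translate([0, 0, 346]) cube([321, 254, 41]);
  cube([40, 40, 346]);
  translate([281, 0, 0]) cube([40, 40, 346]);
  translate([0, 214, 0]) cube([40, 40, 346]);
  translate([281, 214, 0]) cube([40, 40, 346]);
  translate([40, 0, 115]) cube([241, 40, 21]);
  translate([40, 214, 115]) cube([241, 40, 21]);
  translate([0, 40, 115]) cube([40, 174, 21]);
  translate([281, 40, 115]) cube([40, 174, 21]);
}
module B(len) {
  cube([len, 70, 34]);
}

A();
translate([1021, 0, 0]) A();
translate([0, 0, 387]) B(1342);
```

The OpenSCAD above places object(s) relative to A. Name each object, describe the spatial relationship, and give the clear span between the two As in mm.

A is a stool. B is a beam. A beam spans the tops of two stools. The clear span between the two stools is 700 mm.

Second stool starts at x = 1021; first ends at x = 321; clear span = 1021 − 321 = 700 mm.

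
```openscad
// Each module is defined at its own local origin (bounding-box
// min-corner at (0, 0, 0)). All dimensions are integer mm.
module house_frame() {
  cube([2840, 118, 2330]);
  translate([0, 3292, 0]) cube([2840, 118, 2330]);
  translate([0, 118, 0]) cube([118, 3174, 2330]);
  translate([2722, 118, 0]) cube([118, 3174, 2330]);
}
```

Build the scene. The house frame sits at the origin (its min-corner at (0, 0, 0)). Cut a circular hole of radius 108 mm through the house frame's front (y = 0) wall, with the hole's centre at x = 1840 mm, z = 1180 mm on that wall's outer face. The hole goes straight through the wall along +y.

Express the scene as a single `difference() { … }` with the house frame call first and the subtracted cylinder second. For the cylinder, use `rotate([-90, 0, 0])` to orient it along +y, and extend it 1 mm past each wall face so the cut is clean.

difference() {
  house_frame();
  translate([1840, -1, 1180]) rotate([-90, 0, 0]) cylinder(h = 120, r = 108);
}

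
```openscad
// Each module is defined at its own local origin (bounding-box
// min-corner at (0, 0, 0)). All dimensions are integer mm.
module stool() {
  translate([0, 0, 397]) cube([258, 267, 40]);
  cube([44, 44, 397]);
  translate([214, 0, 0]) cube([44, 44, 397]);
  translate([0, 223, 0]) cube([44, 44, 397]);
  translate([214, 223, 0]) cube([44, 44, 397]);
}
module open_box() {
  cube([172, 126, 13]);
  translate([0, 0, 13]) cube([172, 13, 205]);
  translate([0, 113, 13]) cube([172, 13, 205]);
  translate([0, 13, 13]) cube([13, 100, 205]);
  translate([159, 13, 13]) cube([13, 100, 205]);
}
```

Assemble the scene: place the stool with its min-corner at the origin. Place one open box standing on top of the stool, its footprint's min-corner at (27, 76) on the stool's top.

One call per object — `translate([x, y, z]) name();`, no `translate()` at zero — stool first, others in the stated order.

stool();
translate([27, 76, 437]) open_box();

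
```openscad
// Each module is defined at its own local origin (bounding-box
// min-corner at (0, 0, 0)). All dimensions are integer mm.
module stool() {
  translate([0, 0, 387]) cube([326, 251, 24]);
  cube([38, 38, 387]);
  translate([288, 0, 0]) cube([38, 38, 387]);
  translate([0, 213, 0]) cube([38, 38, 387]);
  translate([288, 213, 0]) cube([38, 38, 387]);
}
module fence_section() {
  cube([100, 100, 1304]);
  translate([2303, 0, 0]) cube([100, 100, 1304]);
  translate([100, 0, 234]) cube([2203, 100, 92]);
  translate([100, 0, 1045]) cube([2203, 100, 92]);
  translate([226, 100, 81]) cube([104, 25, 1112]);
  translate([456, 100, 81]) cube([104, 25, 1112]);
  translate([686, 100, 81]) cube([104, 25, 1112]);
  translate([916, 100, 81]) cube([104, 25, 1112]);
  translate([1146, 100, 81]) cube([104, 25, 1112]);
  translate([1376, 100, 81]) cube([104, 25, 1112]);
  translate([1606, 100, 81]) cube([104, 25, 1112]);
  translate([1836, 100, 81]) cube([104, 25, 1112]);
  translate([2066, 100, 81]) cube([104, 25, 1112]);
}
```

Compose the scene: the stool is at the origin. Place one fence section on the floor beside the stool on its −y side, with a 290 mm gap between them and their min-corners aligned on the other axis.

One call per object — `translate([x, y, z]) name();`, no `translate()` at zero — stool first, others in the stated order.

stool();
translate([0, -415, 0]) fence_section();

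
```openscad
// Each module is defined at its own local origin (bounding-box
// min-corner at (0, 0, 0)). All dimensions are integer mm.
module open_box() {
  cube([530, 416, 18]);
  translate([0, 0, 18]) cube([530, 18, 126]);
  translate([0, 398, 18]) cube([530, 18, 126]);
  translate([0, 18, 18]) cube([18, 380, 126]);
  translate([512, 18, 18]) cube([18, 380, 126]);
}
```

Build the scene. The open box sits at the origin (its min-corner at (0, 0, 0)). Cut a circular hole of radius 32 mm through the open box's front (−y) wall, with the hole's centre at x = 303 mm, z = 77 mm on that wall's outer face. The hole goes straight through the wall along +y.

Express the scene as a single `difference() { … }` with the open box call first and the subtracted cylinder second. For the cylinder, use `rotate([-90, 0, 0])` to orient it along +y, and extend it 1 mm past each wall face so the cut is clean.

difference() {
  open_box();
  translate([303, -1, 77]) rotate([-90, 0, 0]) cylinder(h = 20, r = 32);
}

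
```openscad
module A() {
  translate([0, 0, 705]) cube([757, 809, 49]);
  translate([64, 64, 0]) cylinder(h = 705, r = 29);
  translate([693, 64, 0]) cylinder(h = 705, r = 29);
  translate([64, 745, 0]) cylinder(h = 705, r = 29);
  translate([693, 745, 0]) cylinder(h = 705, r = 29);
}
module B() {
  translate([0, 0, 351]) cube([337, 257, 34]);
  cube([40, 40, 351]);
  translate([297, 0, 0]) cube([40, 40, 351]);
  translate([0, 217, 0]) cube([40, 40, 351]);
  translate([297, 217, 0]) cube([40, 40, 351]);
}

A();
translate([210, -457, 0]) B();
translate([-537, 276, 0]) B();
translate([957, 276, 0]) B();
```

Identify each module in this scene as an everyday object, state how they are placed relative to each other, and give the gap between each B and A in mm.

Each stool's nearest face is 200 mm from the table's bounding box.

A is a table. B is a stool. Three stools sit around the table at the −y, −x, +x sides. The gap between each stool and the table is 200 mm.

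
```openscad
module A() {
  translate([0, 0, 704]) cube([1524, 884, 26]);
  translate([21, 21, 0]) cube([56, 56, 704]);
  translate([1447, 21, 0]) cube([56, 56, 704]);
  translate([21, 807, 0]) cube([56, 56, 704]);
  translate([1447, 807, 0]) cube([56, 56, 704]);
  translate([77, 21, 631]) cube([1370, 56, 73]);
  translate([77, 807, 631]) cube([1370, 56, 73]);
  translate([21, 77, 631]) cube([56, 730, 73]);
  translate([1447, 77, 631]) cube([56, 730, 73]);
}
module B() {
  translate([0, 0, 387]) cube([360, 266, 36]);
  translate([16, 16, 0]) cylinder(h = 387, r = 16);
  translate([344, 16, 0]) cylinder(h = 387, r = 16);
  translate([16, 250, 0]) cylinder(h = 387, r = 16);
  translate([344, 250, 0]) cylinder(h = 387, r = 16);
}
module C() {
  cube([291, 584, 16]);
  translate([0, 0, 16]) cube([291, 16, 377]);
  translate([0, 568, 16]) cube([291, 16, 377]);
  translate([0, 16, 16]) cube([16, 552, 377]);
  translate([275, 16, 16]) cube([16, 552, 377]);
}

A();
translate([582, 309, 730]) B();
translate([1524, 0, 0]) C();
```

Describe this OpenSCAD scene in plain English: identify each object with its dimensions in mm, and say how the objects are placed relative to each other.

A is a table with a 1524×884 mm rectangular top, 26 mm thick, top surface at z = 730 mm, supported by four 56×56 mm square legs, each inset 21 mm from the nearest pair of top edges, running from the floor. Four apron rails, 56 mm thick and 73 mm tall, run between adjacent legs with their top edges flush with the underside of the top and their outer faces flush with the legs' outer faces.

B is a four-legged stool. The seat is a 360×266×36 mm slab whose top surface is at z = 423 mm; four round legs, each 32 mm in diameter, run from the floor (z = 0) to the underside of the seat, each leg's axis is inset half a diameter from the nearest pair of seat edges (so the leg's bounding box is flush with the corner).

C is an open-topped rectangular box: outside dimensions 291×584×393 mm, with a uniform wall and base thickness of 16 mm. The base is a full 291×584 slab on the floor; four walls sit on top of the base. The front and back walls (the −y and +y sides) span the full width; the two side walls fit between them.

The stool is on top of the table, centred. The open box is against the table's +x side, with their −y faces flush.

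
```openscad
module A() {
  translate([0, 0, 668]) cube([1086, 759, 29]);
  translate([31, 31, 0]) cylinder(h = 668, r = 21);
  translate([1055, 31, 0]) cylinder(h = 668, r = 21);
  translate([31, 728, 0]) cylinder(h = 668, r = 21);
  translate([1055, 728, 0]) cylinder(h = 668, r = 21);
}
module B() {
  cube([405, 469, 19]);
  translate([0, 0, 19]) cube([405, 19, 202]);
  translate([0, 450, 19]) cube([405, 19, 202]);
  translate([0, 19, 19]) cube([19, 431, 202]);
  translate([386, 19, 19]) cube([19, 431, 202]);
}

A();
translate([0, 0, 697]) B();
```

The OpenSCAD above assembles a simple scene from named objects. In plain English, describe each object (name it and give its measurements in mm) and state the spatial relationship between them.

A is a rectangular dining table. The top is 1086×759×29 mm with its upper surface at z = 697 mm. It stands on four round legs of 42 mm diameter, each leg's bounding box inset 10 mm from the nearest pair of top edges, running from the floor to the underside of the top.

B is an open-topped rectangular box: outside dimensions 405×469×221 mm, with a uniform wall and base thickness of 19 mm. The base is a full 405×469 slab on the floor; four walls sit on top of the base. The front and back walls (the −y and +y sides) span the full width; the two side walls fit between them.

The open box is on top of the table.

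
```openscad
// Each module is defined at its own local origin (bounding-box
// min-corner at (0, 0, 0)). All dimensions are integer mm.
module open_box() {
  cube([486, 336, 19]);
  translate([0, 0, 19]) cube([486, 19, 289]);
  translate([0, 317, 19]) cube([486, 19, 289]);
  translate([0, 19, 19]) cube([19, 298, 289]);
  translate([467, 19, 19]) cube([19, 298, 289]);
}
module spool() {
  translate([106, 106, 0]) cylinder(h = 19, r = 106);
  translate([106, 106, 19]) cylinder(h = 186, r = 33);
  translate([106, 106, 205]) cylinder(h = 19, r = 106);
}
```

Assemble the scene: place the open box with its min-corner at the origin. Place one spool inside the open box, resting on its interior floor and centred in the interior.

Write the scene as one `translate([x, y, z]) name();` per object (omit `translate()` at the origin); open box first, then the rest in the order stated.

open_box();
translate([137, 62, 19]) spool();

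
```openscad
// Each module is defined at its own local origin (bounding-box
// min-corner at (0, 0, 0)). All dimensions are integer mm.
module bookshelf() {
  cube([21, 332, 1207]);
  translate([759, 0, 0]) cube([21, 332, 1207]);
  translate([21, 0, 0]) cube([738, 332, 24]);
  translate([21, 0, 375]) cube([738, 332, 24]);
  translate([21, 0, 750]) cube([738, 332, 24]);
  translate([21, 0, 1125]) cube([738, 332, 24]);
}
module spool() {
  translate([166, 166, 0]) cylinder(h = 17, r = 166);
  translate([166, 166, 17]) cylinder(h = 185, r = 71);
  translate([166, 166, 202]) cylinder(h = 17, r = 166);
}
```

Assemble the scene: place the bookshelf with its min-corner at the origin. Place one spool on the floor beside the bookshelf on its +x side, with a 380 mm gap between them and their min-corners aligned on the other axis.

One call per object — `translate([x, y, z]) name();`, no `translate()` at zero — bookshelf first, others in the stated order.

bookshelf();
translate([1160, 0, 0]) spool();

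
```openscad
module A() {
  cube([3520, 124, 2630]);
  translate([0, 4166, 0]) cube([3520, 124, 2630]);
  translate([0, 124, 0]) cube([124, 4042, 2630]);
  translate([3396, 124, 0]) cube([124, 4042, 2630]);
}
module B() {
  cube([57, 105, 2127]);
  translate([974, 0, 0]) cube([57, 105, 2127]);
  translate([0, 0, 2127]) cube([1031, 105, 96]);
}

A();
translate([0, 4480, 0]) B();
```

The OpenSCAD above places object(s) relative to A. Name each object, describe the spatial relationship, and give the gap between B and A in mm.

A is a house frame. B is a door frame. The door frame is on the floor beside the house frame on its +y side. The gap between the door frame and the house frame is 190 mm.

The door frame's nearest face is 190 mm from the house frame's +y face.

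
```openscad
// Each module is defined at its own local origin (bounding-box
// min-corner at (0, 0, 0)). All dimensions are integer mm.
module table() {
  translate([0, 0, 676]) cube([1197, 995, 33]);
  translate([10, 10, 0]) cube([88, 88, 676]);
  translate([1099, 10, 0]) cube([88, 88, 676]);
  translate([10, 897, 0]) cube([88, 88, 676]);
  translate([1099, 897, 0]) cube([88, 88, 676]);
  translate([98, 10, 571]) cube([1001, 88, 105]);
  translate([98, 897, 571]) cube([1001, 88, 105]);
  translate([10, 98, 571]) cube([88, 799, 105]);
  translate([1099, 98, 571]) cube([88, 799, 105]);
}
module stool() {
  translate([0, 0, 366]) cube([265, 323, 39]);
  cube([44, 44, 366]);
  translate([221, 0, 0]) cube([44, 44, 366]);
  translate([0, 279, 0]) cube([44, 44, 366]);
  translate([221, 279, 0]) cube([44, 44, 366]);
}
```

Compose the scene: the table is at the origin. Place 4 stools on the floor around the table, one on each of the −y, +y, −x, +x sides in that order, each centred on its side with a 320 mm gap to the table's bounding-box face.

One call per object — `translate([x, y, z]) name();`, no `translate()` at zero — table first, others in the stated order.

table();
translate([466, -643, 0]) stool();
translate([466, 1315, 0]) stool();
translate([-585, 336, 0]) stool();
translate([1517, 336, 0]) stool();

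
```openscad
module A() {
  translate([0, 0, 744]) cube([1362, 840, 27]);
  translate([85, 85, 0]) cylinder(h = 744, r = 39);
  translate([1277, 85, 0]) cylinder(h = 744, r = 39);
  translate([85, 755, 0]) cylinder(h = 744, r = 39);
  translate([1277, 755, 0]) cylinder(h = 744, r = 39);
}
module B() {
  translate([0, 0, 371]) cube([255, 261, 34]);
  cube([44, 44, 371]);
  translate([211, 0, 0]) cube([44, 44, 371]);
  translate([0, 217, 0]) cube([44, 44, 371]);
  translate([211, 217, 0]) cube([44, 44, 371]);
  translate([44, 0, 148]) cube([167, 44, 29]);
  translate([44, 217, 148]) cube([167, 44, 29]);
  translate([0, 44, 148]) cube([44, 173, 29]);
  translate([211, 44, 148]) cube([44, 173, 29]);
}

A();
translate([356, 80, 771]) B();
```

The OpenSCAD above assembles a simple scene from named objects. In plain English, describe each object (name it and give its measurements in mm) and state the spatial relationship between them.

A is a rectangular dining table. The top is 1362×840×27 mm with its upper surface at z = 771 mm. It stands on four round legs of 78 mm diameter, each leg's bounding box inset 46 mm from the nearest pair of top edges, running from the floor to the underside of the top.

B is a simple wooden stool: a rectangular seat 255 mm (x) by 261 mm (y), 34 mm thick, top face at z = 405 mm, on four square legs, each 44×44 mm in cross-section. The legs rest on z = 0, each flush with a corner of the seat. Four stretchers, 44 mm wide and 29 mm tall, connect adjacent legs with their undersides at z = 148 mm, each running between the inner faces of the legs it joins and aligned with the legs' outer faces on the other axis.

The stool is on top of the table.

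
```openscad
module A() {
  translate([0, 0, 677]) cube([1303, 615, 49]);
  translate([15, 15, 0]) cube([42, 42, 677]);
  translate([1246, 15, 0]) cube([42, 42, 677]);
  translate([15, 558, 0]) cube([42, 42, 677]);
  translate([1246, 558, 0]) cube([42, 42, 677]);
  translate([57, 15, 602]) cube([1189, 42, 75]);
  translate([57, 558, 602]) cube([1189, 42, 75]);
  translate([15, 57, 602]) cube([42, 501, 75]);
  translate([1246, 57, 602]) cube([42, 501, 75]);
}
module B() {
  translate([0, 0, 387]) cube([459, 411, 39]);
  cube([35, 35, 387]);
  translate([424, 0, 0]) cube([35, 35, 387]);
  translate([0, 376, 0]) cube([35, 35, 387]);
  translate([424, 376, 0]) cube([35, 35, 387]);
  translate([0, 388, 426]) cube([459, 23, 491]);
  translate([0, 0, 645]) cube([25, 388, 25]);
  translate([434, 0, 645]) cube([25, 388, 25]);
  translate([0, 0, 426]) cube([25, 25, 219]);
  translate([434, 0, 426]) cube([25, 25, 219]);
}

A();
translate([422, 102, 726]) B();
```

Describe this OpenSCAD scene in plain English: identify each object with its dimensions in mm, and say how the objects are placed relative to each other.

A is a rectangular dining table. The top is 1303×615×49 mm with its upper surface at z = 726 mm. It stands on four 42×42 mm square legs, each inset 15 mm from the nearest pair of top edges, running from the floor to the underside of the top. Four apron rails, 42 mm thick and 75 mm tall, run between adjacent legs with their top edges flush with the underside of the top and their outer faces flush with the legs' outer faces.

B is a chair. The seat is a 459×411×39 mm slab with its top at z = 426 mm, on four 35×35 mm corner legs (flush with the seat edges, standing on z = 0). A flat backrest 23 mm thick, 491 mm tall, spans the full seat width and rises from the seat top along its +y edge, rear face flush with the rear of the seat. Two armrests of 25×25 mm section run along each side from the seat's front edge to the front of the backrest, top faces 244 mm above the seat top and outer faces flush with the seat's x-edges; a 25×25 mm post under the front of each armrest stands on the seat at the front corner.

The chair is on top of the table, centred.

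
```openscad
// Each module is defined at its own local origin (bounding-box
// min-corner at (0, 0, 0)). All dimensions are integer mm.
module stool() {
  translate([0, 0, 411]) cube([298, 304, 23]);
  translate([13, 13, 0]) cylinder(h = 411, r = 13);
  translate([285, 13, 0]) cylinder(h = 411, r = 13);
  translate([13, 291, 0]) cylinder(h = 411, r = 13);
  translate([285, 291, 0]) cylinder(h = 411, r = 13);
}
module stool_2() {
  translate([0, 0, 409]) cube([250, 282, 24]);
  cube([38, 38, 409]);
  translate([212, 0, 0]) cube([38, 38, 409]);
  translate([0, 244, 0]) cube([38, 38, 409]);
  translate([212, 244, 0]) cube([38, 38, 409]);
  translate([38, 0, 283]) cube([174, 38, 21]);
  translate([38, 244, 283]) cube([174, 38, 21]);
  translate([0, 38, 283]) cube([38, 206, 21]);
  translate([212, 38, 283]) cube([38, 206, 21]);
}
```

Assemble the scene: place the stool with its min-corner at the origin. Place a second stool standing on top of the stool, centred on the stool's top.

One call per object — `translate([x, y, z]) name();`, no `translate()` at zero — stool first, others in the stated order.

stool();
translate([24, 11, 434]) stool_2();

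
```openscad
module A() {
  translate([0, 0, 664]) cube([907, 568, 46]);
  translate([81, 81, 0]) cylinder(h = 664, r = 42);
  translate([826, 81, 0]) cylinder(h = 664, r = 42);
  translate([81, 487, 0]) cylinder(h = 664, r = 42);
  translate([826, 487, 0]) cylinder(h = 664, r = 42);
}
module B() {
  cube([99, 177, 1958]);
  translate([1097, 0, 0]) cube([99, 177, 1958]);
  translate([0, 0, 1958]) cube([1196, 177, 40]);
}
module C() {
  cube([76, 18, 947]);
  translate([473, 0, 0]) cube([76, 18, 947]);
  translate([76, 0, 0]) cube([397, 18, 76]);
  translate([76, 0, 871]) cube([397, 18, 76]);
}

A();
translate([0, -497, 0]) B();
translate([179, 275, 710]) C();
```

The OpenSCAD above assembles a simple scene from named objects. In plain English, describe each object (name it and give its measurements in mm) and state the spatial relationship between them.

A is a table: top 907 mm (x) × 568 mm (y), 46 mm thick, upper face at z = 710 mm, on four round legs of 84 mm diameter, each leg's bounding box inset 39 mm from the nearest pair of top edges, running from z = 0 to the bottom of the top.

B is a rectangular door frame: two vertical jambs of 99×177 mm section, 1958 mm tall, with a clear opening 998 mm wide between their inner faces. A header 40 mm tall and 177 mm deep lies on top of the jambs and spans the full outside width.

C is a picture frame with a 397×795 mm rectangular opening (x by z) and a uniform 76 mm border on every side. Frame depth is 18 mm along y. It is built from two vertical stiles running the full outside height and two horizontal rails spanning the gap between the stiles.

The door frame is on the floor beside the table on its −y side. The picture frame is on top of the table, centred.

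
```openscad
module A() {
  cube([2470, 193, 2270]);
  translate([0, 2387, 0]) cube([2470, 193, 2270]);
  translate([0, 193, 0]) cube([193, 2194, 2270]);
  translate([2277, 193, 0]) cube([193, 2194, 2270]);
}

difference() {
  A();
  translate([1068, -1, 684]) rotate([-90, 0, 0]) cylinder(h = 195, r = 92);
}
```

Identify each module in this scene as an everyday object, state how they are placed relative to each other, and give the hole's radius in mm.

The subtracted cylinder has r = 92 mm.

A is a house frame. The house frame has a circular hole through its front wall. The hole's radius is 92 mm.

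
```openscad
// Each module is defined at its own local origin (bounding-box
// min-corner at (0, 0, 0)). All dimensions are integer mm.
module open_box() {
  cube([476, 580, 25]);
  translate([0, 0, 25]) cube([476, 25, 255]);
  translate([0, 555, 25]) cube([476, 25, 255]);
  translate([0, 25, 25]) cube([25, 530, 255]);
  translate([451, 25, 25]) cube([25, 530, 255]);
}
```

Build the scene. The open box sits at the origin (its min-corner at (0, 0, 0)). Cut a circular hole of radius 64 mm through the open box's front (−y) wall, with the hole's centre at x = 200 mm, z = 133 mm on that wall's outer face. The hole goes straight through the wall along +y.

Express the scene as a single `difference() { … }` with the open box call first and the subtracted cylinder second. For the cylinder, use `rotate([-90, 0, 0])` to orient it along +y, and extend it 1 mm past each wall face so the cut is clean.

difference() {
  open_box();
  translate([200, -1, 133]) rotate([-90, 0, 0]) cylinder(h = 27, r = 64);
}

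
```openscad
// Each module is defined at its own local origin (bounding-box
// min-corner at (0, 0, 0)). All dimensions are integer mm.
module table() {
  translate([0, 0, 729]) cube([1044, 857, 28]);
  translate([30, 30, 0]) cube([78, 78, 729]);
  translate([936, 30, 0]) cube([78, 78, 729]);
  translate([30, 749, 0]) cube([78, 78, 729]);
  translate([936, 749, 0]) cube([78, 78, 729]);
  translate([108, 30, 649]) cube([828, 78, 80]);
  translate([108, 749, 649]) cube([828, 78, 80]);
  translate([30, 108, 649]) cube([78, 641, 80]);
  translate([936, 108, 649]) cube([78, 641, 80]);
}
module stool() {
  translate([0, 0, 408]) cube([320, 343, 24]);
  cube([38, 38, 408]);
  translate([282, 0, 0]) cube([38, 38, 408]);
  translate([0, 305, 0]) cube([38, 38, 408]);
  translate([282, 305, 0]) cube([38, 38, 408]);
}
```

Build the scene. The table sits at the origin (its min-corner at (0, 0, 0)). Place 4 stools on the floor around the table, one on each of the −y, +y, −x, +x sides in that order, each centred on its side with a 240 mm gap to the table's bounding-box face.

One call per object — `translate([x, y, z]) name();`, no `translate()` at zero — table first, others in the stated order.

table();
translate([362, -583, 0]) stool();
translate([362, 1097, 0]) stool();
translate([-560, 257, 0]) stool();
translate([1284, 257, 0]) stool();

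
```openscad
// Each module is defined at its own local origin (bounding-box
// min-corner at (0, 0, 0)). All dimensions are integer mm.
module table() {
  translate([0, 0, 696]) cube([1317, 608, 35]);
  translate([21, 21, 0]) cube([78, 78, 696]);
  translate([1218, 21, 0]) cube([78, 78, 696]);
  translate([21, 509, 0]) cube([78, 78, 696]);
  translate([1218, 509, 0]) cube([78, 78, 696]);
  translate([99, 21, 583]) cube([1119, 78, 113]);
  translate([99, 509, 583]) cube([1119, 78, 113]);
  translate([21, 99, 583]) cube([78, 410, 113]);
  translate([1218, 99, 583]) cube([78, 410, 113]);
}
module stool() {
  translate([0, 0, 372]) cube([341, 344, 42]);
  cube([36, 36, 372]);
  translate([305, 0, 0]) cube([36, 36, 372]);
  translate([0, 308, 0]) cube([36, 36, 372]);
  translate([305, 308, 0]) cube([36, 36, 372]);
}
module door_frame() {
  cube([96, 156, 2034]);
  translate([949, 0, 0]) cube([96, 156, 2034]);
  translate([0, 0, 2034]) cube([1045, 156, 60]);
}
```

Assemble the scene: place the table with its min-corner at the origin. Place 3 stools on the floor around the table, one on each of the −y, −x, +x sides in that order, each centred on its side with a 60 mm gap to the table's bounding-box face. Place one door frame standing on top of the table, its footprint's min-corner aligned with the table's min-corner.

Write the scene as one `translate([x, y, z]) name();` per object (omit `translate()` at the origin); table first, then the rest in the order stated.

table();
translate([488, -404, 0]) stool();
translate([-401, 132, 0]) stool();
translate([1377, 132, 0]) stool();
translate([0, 0, 731]) door_frame();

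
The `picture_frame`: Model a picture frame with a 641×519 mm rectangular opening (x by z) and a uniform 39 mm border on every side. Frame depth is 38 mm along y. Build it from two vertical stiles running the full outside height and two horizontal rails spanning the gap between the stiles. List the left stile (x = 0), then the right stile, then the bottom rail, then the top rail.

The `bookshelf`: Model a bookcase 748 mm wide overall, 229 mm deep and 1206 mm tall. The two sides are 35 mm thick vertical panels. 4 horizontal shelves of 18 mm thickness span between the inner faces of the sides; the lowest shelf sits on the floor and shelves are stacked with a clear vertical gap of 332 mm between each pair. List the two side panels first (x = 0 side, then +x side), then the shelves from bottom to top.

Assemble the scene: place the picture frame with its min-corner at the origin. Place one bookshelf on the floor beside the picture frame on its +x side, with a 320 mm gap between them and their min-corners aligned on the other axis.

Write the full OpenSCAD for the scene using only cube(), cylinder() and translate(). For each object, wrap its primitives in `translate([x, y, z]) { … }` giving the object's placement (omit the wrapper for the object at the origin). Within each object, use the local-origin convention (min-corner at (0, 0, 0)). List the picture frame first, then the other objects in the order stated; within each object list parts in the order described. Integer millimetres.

cube([39, 38, 597]);
translate([680, 0, 0]) cube([39, 38, 597]);
translate([39, 0, 0]) cube([641, 38, 39]);
translate([39, 0, 558]) cube([641, 38, 39]);
translate([1039, 0, 0]) {
  cube([35, 229, 1206]);
  translate([713, 0, 0]) cube([35, 229, 1206]);
  translate([35, 0, 0]) cube([678, 229, 18]);
  translate([35, 0, 350]) cube([678, 229, 18]);
  translate([35, 0, 700]) cube([678, 229, 18]);
  translate([35, 0, 1050]) cube([678, 229, 18]);
}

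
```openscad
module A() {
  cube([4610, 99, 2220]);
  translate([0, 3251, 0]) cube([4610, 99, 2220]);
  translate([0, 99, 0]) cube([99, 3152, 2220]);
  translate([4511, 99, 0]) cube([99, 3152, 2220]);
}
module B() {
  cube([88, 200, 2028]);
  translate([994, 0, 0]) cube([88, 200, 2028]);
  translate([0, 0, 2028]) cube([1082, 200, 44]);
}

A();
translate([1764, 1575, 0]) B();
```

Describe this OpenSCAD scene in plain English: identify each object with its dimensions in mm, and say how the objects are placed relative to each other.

A is the wall frame of a small rectangular building: four walls, each 2220 mm tall and 99 mm thick, enclosing a footprint 4610 mm (x) by 3350 mm (y) outside-to-outside, with no floor or roof. The front and back walls (the −y and +y sides) span the full width; the two side walls fit between them.

B is a door frame. The clear opening is 906 mm wide and 2028 mm high. Two 88 mm wide jambs, 200 mm deep, stand either side of the opening from the floor to the top of the opening. A 44 mm thick head sits across the top of both jambs, spanning the full outside width of the frame.

The door frame sits inside the house frame, centred.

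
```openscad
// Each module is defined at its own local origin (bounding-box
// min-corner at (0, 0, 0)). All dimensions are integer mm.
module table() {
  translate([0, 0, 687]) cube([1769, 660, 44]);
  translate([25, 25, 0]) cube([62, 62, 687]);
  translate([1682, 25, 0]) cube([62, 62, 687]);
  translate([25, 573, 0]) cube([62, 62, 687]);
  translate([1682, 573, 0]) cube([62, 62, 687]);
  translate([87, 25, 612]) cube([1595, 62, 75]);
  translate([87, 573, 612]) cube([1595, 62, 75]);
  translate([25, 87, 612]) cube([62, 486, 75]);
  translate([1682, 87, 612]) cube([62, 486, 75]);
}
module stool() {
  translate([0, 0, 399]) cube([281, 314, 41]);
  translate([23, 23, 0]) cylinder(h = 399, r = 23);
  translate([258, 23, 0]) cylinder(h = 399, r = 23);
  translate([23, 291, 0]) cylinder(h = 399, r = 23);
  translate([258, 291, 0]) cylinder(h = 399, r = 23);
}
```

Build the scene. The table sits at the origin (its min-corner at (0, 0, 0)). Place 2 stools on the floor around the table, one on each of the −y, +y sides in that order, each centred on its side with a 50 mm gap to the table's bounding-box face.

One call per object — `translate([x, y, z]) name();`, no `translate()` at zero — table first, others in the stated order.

table();
translate([744, -364, 0]) stool();
translate([744, 710, 0]) stool();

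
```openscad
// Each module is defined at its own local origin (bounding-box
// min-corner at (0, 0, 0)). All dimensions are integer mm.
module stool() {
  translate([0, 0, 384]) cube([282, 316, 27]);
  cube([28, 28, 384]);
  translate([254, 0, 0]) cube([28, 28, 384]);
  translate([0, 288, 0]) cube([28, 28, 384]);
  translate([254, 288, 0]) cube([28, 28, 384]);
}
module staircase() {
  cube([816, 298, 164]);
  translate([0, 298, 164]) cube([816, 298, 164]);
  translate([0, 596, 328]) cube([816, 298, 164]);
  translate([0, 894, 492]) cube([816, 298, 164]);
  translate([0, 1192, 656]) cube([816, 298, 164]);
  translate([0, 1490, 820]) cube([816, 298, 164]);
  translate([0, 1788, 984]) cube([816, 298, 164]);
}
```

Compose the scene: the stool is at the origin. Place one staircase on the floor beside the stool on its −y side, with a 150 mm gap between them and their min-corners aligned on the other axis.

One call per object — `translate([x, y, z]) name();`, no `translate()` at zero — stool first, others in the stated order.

stool();
translate([0, -2236, 0]) staircase();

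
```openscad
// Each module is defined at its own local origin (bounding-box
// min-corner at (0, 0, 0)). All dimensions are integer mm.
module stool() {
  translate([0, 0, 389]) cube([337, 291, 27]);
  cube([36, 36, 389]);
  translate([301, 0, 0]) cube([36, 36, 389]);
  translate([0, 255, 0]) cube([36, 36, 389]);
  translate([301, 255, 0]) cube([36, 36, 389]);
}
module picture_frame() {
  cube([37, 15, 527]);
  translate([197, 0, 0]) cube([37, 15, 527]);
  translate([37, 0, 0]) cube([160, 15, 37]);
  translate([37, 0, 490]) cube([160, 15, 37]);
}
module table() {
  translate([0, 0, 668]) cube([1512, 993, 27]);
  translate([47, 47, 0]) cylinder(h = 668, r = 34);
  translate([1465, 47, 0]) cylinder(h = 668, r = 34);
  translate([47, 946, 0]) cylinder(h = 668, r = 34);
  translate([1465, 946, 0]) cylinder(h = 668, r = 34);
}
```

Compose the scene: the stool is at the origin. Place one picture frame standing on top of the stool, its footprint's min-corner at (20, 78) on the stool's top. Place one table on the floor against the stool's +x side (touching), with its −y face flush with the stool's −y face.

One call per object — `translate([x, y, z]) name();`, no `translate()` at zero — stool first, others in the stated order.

stool();
translate([20, 78, 416]) picture_frame();
translate([337, 0, 0]) table();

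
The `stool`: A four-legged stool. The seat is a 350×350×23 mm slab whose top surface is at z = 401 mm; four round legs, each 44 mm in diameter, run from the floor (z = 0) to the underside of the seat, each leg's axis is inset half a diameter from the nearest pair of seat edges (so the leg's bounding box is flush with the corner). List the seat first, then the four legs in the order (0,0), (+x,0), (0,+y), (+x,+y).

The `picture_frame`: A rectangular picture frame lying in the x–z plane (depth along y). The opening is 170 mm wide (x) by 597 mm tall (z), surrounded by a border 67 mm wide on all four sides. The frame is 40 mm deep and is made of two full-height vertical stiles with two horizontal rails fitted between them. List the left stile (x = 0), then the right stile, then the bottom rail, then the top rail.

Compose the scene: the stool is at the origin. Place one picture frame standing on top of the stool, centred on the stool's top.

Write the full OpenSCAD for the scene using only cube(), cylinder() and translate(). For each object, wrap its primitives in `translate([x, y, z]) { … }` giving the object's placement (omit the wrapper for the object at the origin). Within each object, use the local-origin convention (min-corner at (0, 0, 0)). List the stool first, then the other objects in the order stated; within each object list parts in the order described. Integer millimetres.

translate([0, 0, 378]) cube([350, 350, 23]);
translate([22, 22, 0]) cylinder(h = 378, r = 22);
translate([328, 22, 0]) cylinder(h = 378, r = 22);
translate([22, 328, 0]) cylinder(h = 378, r = 22);
translate([328, 328, 0]) cylinder(h = 378, r = 22);
translate([23, 155, 401]) {
  cube([67, 40, 731]);
  translate([237, 0, 0]) cube([67, 40, 731]);
  translate([67, 0, 0]) cube([170, 40, 67]);
  translate([67, 0, 664]) cube([170, 40, 67]);
}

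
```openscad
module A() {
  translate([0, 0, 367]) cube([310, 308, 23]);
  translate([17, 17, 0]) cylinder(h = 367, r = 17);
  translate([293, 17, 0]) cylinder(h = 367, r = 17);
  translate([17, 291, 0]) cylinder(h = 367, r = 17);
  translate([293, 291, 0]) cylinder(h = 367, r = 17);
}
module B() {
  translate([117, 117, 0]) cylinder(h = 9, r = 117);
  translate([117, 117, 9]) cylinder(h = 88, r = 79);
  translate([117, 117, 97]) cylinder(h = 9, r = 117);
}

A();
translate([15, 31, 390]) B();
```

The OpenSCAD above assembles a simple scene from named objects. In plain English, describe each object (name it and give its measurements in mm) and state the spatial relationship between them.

A is a four-legged stool. The seat is a 310×308×23 mm slab whose top surface is at z = 390 mm; four round legs, each 34 mm in diameter, run from the floor (z = 0) to the underside of the seat, each leg's axis is inset half a diameter from the nearest pair of seat edges (so the leg's bounding box is flush with the corner).

B is a spool: two coaxial disc flanges of radius 117 mm and thickness 9 mm, joined by a core cylinder of radius 79 mm and height 88 mm. The lower flange rests on z = 0 and the three cylinders share a vertical axis.

The spool is on top of the stool.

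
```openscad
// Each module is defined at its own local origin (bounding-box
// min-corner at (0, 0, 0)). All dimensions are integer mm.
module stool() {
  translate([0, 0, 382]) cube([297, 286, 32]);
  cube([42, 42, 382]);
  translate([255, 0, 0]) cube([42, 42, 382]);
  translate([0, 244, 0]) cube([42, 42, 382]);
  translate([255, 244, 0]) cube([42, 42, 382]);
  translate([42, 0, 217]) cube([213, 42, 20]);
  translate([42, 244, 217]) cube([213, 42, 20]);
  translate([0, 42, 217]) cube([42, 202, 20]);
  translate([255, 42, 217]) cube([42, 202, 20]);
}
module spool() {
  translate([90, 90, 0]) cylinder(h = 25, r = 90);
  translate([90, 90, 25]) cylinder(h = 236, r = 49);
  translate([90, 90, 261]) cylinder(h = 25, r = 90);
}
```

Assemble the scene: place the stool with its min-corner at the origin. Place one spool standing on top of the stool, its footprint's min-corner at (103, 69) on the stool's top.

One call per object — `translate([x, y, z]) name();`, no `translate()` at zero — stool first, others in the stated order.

stool();
translate([103, 69, 414]) spool();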